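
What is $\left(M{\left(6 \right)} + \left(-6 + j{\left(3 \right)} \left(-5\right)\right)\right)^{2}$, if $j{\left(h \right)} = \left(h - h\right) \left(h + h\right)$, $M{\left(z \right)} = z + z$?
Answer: $36$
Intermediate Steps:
$M{\left(z \right)} = 2 z$
$j{\left(h \right)} = 0$ ($j{\left(h \right)} = 0 \cdot 2 h = 0$)
$\left(M{\left(6 \right)} + \left(-6 + j{\left(3 \right)} \left(-5\right)\right)\right)^{2} = \left(2 \cdot 6 + \left(-6 + 0 \left(-5\right)\right)\right)^{2} = \left(12 + \left(-6 + 0\right)\right)^{2} = \left(12 - 6\right)^{2} = 6^{2} = 36$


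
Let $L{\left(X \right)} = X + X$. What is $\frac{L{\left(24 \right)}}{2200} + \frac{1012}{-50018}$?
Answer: $\frac{10904}{6877475} \approx 0.0015855$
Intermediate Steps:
$L{\left(X \right)} = 2 X$
$\frac{L{\left(24 \right)}}{2200} + \frac{1012}{-50018} = \frac{2 \cdot 24}{2200} + \frac{1012}{-50018} = 48 \cdot \frac{1}{2200} + 1012 \left(- \frac{1}{50018}\right) = \frac{6}{275} - \frac{506}{25009} = \frac{10904}{6877475}$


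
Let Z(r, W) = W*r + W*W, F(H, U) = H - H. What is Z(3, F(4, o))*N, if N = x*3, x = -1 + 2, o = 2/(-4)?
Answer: 0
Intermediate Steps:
o = -½ (o = 2*(-¼) = -½ ≈ -0.50000)
F(H, U) = 0
Z(r, W) = W² + W*r (Z(r, W) = W*r + W² = W² + W*r)
x = 1
N = 3 (N = 1*3 = 3)
Z(3, F(4, o))*N = (0*(0 + 3))*3 = (0*3)*3 = 0*3 = 0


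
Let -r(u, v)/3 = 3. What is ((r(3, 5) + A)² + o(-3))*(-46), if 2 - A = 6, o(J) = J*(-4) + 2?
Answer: -8418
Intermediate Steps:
r(u, v) = -9 (r(u, v) = -3*3 = -9)
o(J) = 2 - 4*J (o(J) = -4*J + 2 = 2 - 4*J)
A = -4 (A = 2 - 1*6 = 2 - 6 = -4)
((r(3, 5) + A)² + o(-3))*(-46) = ((-9 - 4)² + (2 - 4*(-3)))*(-46) = ((-13)² + (2 + 12))*(-46) = (169 + 14)*(-46) = 183*(-46) = -8418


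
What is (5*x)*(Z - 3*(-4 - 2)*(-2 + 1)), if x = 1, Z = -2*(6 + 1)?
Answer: -160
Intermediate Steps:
Z = -14 (Z = -2*7 = -14)
(5*x)*(Z - 3*(-4 - 2)*(-2 + 1)) = (5*1)*(-14 - 3*(-4 - 2)*(-2 + 1)) = 5*(-14 - (-18)*(-1)) = 5*(-14 - 3*6) = 5*(-14 - 18) = 5*(-32) = -160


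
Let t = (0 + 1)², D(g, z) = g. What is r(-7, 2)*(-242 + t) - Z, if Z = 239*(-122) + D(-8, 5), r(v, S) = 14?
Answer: 25792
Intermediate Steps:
t = 1 (t = 1² = 1)
Z = -29166 (Z = 239*(-122) - 8 = -29158 - 8 = -29166)
r(-7, 2)*(-242 + t) - Z = 14*(-242 + 1) - 1*(-29166) = 14*(-241) + 29166 = -3374 + 29166 = 25792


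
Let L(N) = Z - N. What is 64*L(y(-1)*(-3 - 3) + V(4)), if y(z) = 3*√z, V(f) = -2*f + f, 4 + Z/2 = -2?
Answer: -512 + 1152*I ≈ -512.0 + 1152.0*I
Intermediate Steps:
Z = -12 (Z = -8 + 2*(-2) = -8 - 4 = -12)
V(f) = -f
L(N) = -12 - N
64*L(y(-1)*(-3 - 3) + V(4)) = 64*(-12 - ((3*√(-1))*(-3 - 3) - 1*4)) = 64*(-12 - ((3*I)*(-6) - 4)) = 64*(-12 - (-18*I - 4)) = 64*(-12 - (-4 - 18*I)) = 64*(-12 + (4 + 18*I)) = 64*(-8 + 18*I) = -512 + 1152*I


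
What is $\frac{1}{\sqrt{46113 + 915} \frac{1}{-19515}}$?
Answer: $- \frac{6505 \sqrt{11757}}{7838} \approx -89.989$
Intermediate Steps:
$\frac{1}{\sqrt{46113 + 915} \frac{1}{-19515}} = \frac{1}{\sqrt{47028} \left(- \frac{1}{19515}\right)} = \frac{1}{2 \sqrt{11757} \left(- \frac{1}{19515}\right)} = \frac{1}{\left(- \frac{2}{19515}\right) \sqrt{11757}} = - \frac{6505 \sqrt{11757}}{7838}$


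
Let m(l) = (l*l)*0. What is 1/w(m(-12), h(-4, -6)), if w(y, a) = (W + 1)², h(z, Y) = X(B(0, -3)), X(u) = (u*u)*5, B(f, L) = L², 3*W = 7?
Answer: 9/100 ≈ 0.090000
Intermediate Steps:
W = 7/3 (W = (⅓)*7 = 7/3 ≈ 2.3333)
X(u) = 5*u² (X(u) = u²*5 = 5*u²)
m(l) = 0 (m(l) = l²*0 = 0)
h(z, Y) = 405 (h(z, Y) = 5*((-3)²)² = 5*9² = 5*81 = 405)
w(y, a) = 100/9 (w(y, a) = (7/3 + 1)² = (10/3)² = 100/9)
1/w(m(-12), h(-4, -6)) = 1/(100/9) = 9/100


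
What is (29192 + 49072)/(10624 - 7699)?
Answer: 8696/325 ≈ 26.757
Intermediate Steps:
(29192 + 49072)/(10624 - 7699) = 78264/2925 = 78264*(1/2925) = 8696/325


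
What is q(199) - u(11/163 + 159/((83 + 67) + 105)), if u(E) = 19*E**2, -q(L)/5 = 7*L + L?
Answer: -1529751327044/191961025 ≈ -7969.1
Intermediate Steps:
q(L) = -40*L (q(L) = -5*(7*L + L) = -40*L)
q(199) - u(11/163 + 159/((83 + 67) + 105)) = -40*199 - 19*(11/163 + 159/((83 + 67) + 105))**2 = -7960 - 19*(11*(1/163) + 159/(150 + 105))**2 = -7960 - 19*(11/163 + 159/255)**2 = -7960 - 19*(11/163 + 159*(1/255))**2 = -7960 - 19*(11/163 + 53/85)**2 = -7960 - 19*(9574/13855)**2 = -7960 - 19*91661476/191961025 = -7960 - 1*1741568044/191961025 = -7960 - 1741568044/191961025 = -1529751327044/191961025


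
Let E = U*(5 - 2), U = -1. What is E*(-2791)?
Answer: 8373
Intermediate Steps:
E = -3 (E = -(5 - 2) = -1*3 = -3)
E*(-2791) = -3*(-2791) = 8373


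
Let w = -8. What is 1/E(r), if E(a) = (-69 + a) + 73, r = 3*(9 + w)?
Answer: ⅐ ≈ 0.14286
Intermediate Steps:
r = 3 (r = 3*(9 - 8) = 3*1 = 3)
E(a) = 4 + a
1/E(r) = 1/(4 + 3) = 1/7 = ⅐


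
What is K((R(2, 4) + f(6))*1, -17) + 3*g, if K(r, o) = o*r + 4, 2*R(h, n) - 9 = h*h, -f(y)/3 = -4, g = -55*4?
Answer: -1941/2 ≈ -970.50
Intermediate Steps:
g = -220
f(y) = 12 (f(y) = -3*(-4) = 12)
R(h, n) = 9/2 + h²/2 (R(h, n) = 9/2 + (h*h)/2 = 9/2 + h²/2)
K(r, o) = 4 + o*r
K((R(2, 4) + f(6))*1, -17) + 3*g = (4 - 17*((9/2 + (½)*2²) + 12)) + 3*(-220) = (4 - 17*((9/2 + (½)*4) + 12)) - 660 = (4 - 17*((9/2 + 2) + 12)) - 660 = (4 - 17*(13/2 + 12)) - 660 = (4 - 629/2) - 660 = -621/2 - 660 = -1941/2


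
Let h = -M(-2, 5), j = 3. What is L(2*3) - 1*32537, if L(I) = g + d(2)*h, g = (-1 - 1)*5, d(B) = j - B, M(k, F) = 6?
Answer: -32553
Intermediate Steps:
h = -6 (h = -1*6 = -6)
d(B) = 3 - B
g = -10 (g = -2*5 = -10)
L(I) = -16 (L(I) = -10 + (3 - 1*2)*(-6) = -10 + (3 - 2)*(-6) = -10 + 1*(-6) = -10 - 6 = -16)
L(2*3) - 1*32537 = -16 - 1*32537 = -16 - 32537 = -32553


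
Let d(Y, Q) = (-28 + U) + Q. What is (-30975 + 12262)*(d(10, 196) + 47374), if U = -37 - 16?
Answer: -888661657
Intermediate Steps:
U = -53
d(Y, Q) = -81 + Q (d(Y, Q) = (-28 - 53) + Q = -81 + Q)
(-30975 + 12262)*(d(10, 196) + 47374) = (-30975 + 12262)*((-81 + 196) + 47374) = -18713*(115 + 47374) = -18713*47489 = -888661657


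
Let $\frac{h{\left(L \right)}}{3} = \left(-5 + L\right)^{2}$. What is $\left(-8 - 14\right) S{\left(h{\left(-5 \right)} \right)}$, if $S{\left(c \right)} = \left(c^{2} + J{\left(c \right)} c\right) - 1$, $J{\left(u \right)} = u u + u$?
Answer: $-597959978$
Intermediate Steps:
$J{\left(u \right)} = u + u^{2}$ ($J{\left(u \right)} = u^{2} + u = u + u^{2}$)
$h{\left(L \right)} = 3 \left(-5 + L\right)^{2}$
$S{\left(c \right)} = -1 + c^{2} + c^{2} \left(1 + c\right)$ ($S{\left(c \right)} = \left(c^{2} + c \left(1 + c\right) c\right) - 1 = \left(c^{2} + c^{2} \left(1 + c\right)\right) - 1 = -1 + c^{2} + c^{2} \left(1 + c\right)$)
$\left(-8 - 14\right) S{\left(h{\left(-5 \right)} \right)} = \left(-8 - 14\right) \left(-1 + \left(3 \left(-5 - 5\right)^{2}\right)^{3} + 2 \left(3 \left(-5 - 5\right)^{2}\right)^{2}\right) = - 22 \left(-1 + \left(3 \left(-10\right)^{2}\right)^{3} + 2 \left(3 \left(-10\right)^{2}\right)^{2}\right) = - 22 \left(-1 + \left(3 \cdot 100\right)^{3} + 2 \left(3 \cdot 100\right)^{2}\right) = - 22 \left(-1 + 300^{3} + 2 \cdot 300^{2}\right) = - 22 \left(-1 + 27000000 + 2 \cdot 90000\right) = - 22 \left(-1 + 27000000 + 180000\right) = \left(-22\right) 27179999 = -597959978$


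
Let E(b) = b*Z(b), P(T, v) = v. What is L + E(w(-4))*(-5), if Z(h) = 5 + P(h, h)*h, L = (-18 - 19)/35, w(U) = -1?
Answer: 1013/35 ≈ 28.943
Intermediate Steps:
L = -37/35 (L = -37*1/35 = -37/35 ≈ -1.0571)
Z(h) = 5 + h² (Z(h) = 5 + h*h = 5 + h²)
E(b) = b*(5 + b²)
L + E(w(-4))*(-5) = -37/35 - (5 + (-1)²)*(-5) = -37/35 - (5 + 1)*(-5) = -37/35 - 1*6*(-5) = -37/35 - 6*(-5) = -37/35 + 30 = 1013/35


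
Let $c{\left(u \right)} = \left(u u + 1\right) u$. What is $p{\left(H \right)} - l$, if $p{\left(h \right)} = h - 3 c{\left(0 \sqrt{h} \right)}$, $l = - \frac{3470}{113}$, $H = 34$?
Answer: $\frac{7312}{113} \approx 64.708$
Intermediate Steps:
$c{\left(u \right)} = u \left(1 + u^{2}\right)$ ($c{\left(u \right)} = \left(u^{2} + 1\right) u = \left(1 + u^{2}\right) u = u \left(1 + u^{2}\right)$)
$l = - \frac{3470}{113}$ ($l = \left(-3470\right) \frac{1}{113} = - \frac{3470}{113} \approx -30.708$)
$p{\left(h \right)} = h$ ($p{\left(h \right)} = h - 3 \left(0 \sqrt{h} + \left(0 \sqrt{h}\right)^{3}\right) = h - 3 \left(0 + 0^{3}\right) = h - 3 \left(0 + 0\right) = h - 0 = h + 0 = h$)
$p{\left(H \right)} - l = 34 - - \frac{3470}{113} = 34 + \frac{3470}{113} = \frac{7312}{113}$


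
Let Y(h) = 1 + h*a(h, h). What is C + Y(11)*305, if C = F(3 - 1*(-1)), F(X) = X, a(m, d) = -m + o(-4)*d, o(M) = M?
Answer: -184216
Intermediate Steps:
a(m, d) = -m - 4*d
C = 4 (C = 3 - 1*(-1) = 3 + 1 = 4)
Y(h) = 1 - 5*h² (Y(h) = 1 + h*(-h - 4*h) = 1 + h*(-5*h) = 1 - 5*h²)
C + Y(11)*305 = 4 + (1 - 5*11²)*305 = 4 + (1 - 5*121)*305 = 4 + (1 - 605)*305 = 4 - 604*305 = 4 - 184220 = -184216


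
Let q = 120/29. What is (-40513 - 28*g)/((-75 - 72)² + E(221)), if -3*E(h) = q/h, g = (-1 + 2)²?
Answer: -259827269/138492041 ≈ -1.8761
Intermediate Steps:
q = 120/29 (q = 120*(1/29) = 120/29 ≈ 4.1379)
g = 1 (g = 1² = 1)
E(h) = -40/(29*h)
(-40513 - 28*g)/((-75 - 72)² + E(221)) = (-40513 - 28*1)/((-75 - 72)² - 40/29/221) = (-40513 - 28)/((-147)² - 40/29*1/221) = -40541/(21609 - 40/6409) = -40541/138492041/6409 = -40541*6409/138492041 = -259827269/138492041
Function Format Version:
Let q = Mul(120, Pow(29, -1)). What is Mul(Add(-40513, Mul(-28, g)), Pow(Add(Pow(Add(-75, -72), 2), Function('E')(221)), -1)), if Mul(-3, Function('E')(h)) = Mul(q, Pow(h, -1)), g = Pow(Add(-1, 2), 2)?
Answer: Rational(-259827269, 138492041) ≈ -1.8761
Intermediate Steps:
q = Rational(120, 29) (q = Mul(120, Rational(1, 29)) = Rational(120, 29) ≈ 4.1379)
g = 1 (g = Pow(1, 2) = 1)
Function('E')(h) = Mul(Rational(-40, 29), Pow(h, -1)) (Function('E')(h) = Mul(Rational(-1, 3), Mul(Rational(120, 29), Pow(h, -1))) = Mul(Rational(-40, 29), Pow(h, -1)))
Mul(Add(-40513, Mul(-28, g)), Pow(Add(Pow(Add(-75, -72), 2), Function('E')(221)), -1)) = Mul(Add(-40513, Mul(-28, 1)), Pow(Add(Pow(Add(-75, -72), 2), Mul(Rational(-40, 29), Pow(221, -1))), -1)) = Mul(Add(-40513, -28), Pow(Add(Pow(-147, 2), Mul(Rational(-40, 29), Rational(1, 221))), -1)) = Mul(-40541, Pow(Add(21609, Rational(-40, 6409)), -1)) = Mul(-40541, Pow(Rational(138492041, 6409), -1)) = Mul(-40541, Rational(6409, 138492041)) = Rational(-259827269, 138492041)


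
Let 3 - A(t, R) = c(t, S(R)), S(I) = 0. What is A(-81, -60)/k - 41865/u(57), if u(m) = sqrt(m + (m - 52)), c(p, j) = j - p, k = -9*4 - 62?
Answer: 39/49 - 41865*sqrt(62)/62 ≈ -5316.1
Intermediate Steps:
k = -98 (k = -36 - 62 = -98)
A(t, R) = 3 + t (A(t, R) = 3 - (0 - t) = 3 - (-1)*t = 3 + t)
u(m) = sqrt(-52 + 2*m) (u(m) = sqrt(m + (-52 + m)) = sqrt(-52 + 2*m))
A(-81, -60)/k - 41865/u(57) = (3 - 81)/(-98) - 41865/sqrt(-52 + 2*57) = -78*(-1/98) - 41865/sqrt(-52 + 114) = 39/49 - 41865*sqrt(62)/62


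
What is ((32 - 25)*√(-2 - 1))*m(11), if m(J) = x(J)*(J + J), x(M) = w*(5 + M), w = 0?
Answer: 0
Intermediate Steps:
x(M) = 0 (x(M) = 0*(5 + M) = 0)
m(J) = 0 (m(J) = 0*(J + J) = 0*(2*J) = 0)
((32 - 25)*√(-2 - 1))*m(11) = ((32 - 25)*√(-2 - 1))*0 = (7*√(-3))*0 = (7*(I*√3))*0 = (7*I*√3)*0 = 0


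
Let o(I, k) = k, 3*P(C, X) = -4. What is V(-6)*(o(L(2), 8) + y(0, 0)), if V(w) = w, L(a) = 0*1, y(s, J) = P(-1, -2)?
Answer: -40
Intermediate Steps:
P(C, X) = -4/3 (P(C, X) = (⅓)*(-4) = -4/3)
y(s, J) = -4/3
L(a) = 0
V(-6)*(o(L(2), 8) + y(0, 0)) = -6*(8 - 4/3) = -6*20/3 = -40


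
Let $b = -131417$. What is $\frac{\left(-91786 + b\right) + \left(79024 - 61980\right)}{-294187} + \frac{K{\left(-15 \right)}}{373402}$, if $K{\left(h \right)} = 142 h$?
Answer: $\frac{38176782304}{54925007087} \approx 0.69507$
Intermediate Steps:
$\frac{\left(-91786 + b\right) + \left(79024 - 61980\right)}{-294187} + \frac{K{\left(-15 \right)}}{373402} = \frac{\left(-91786 - 131417\right) + \left(79024 - 61980\right)}{-294187} + \frac{142 \left(-15\right)}{373402} = \left(-223203 + 17044\right) \left(- \frac{1}{294187}\right) - \frac{1065}{186701} = \left(-206159\right) \left(- \frac{1}{294187}\right) - \frac{1065}{186701} = \frac{206159}{294187} - \frac{1065}{186701} = \frac{38176782304}{54925007087}$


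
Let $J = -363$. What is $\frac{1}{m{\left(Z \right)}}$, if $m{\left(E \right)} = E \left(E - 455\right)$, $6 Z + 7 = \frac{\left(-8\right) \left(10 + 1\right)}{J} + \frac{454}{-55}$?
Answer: $\frac{980100}{1121900179} \approx 0.00087361$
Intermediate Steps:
$Z = - \frac{2477}{990}$ ($Z = - \frac{7}{6} + \frac{\frac{\left(-8\right) \left(10 + 1\right)}{-363} + \frac{454}{-55}}{6} = - \frac{7}{6} + \frac{\left(-8\right) 11 \left(- \frac{1}{363}\right) + 454 \left(- \frac{1}{55}\right)}{6} = - \frac{7}{6} + \frac{\left(-88\right) \left(- \frac{1}{363}\right) - \frac{454}{55}}{6} = - \frac{7}{6} + \frac{\frac{8}{33} - \frac{454}{55}}{6} = - \frac{7}{6} + \frac{1}{6} \left(- \frac{1322}{165}\right) = - \frac{7}{6} - \frac{661}{495} = - \frac{2477}{990} \approx -2.502$)
$m{\left(E \right)} = E \left(-455 + E\right)$
$\frac{1}{m{\left(Z \right)}} = \frac{1}{\left(- \frac{2477}{990}\right) \left(-455 - \frac{2477}{990}\right)} = \frac{1}{\left(- \frac{2477}{990}\right) \left(- \frac{452927}{990}\right)} = \frac{1}{\frac{1121900179}{980100}} = \frac{980100}{1121900179}$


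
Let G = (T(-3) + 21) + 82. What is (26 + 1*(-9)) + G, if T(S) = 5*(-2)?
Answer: 110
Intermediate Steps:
T(S) = -10
G = 93 (G = (-10 + 21) + 82 = 11 + 82 = 93)
(26 + 1*(-9)) + G = (26 + 1*(-9)) + 93 = (26 - 9) + 93 = 17 + 93 = 110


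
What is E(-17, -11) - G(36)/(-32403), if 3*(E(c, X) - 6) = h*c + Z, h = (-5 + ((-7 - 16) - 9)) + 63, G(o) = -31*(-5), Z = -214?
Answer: -2296961/10801 ≈ -212.66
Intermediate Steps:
G(o) = 155
h = 26 (h = (-5 + (-23 - 9)) + 63 = (-5 - 32) + 63 = -37 + 63 = 26)
E(c, X) = -196/3 + 26*c/3 (E(c, X) = 6 + (26*c - 214)/3 = 6 + (-214 + 26*c)/3 = 6 + (-214/3 + 26*c/3) = -196/3 + 26*c/3)
E(-17, -11) - G(36)/(-32403) = (-196/3 + (26/3)*(-17)) - 155/(-32403) = (-196/3 - 442/3) - 155*(-1)/32403 = -638/3 - 1*(-155/32403) = -638/3 + 155/32403 = -2296961/10801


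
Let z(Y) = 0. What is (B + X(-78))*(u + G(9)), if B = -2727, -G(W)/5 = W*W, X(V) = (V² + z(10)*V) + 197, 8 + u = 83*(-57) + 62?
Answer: -18061428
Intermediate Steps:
u = -4677 (u = -8 + (83*(-57) + 62) = -8 + (-4731 + 62) = -8 - 4669 = -4677)
X(V) = 197 + V² (X(V) = (V² + 0*V) + 197 = (V² + 0) + 197 = V² + 197 = 197 + V²)
G(W) = -5*W² (G(W) = -5*W*W = -5*W²)
(B + X(-78))*(u + G(9)) = (-2727 + (197 + (-78)²))*(-4677 - 5*9²) = (-2727 + (197 + 6084))*(-4677 - 5*81) = (-2727 + 6281)*(-4677 - 405) = 3554*(-5082) = -18061428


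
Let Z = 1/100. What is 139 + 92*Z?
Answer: 3498/25 ≈ 139.92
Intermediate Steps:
Z = 1/100 ≈ 0.010000
139 + 92*Z = 139 + 92*(1/100) = 139 + 23/25 = 3498/25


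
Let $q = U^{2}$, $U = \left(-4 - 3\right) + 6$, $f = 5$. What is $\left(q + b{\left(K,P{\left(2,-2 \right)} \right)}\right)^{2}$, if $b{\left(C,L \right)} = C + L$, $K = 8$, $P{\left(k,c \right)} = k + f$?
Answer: $256$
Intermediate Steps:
$P{\left(k,c \right)} = 5 + k$ ($P{\left(k,c \right)} = k + 5 = 5 + k$)
$U = -1$ ($U = -7 + 6 = -1$)
$q = 1$ ($q = \left(-1\right)^{2} = 1$)
$\left(q + b{\left(K,P{\left(2,-2 \right)} \right)}\right)^{2} = \left(1 + \left(8 + \left(5 + 2\right)\right)\right)^{2} = \left(1 + \left(8 + 7\right)\right)^{2} = \left(1 + 15\right)^{2} = 16^{2} = 256$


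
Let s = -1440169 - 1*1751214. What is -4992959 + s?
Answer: -8184342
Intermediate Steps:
s = -3191383 (s = -1440169 - 1751214 = -3191383)
-4992959 + s = -4992959 - 3191383 = -8184342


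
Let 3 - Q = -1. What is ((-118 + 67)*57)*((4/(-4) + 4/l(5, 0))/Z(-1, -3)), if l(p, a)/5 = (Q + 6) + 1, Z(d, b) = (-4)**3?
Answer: -148257/3520 ≈ -42.118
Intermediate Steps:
Q = 4 (Q = 3 - 1*(-1) = 3 + 1 = 4)
Z(d, b) = -64
l(p, a) = 55 (l(p, a) = 5*((4 + 6) + 1) = 5*(10 + 1) = 5*11 = 55)
((-118 + 67)*57)*((4/(-4) + 4/l(5, 0))/Z(-1, -3)) = ((-118 + 67)*57)*((4/(-4) + 4/55)/(-64)) = (-51*57)*((4*(-1/4) + 4*(1/55))*(-1/64)) = -2907*(-1 + 4/55)*(-1)/64 = -(-148257)*(-1)/(55*64) = -2907*51/3520 = -148257/3520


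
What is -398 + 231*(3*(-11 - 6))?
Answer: -12179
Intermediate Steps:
-398 + 231*(3*(-11 - 6)) = -398 + 231*(3*(-17)) = -398 + 231*(-51) = -398 - 11781 = -12179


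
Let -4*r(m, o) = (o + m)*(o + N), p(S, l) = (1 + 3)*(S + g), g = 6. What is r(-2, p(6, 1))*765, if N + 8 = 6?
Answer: -404685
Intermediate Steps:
N = -2 (N = -8 + 6 = -2)
p(S, l) = 24 + 4*S (p(S, l) = (1 + 3)*(S + 6) = 4*(6 + S) = 24 + 4*S)
r(m, o) = -(-2 + o)*(m + o)/4 (r(m, o) = -(o + m)*(o - 2)/4 = -(m + o)*(-2 + o)/4 = -(-2 + o)*(m + o)/4)
r(-2, p(6, 1))*765 = ((1/2)*(-2) + (24 + 4*6)/2 - (24 + 4*6)**2/4 - 1/4*(-2)*(24 + 4*6))*765 = (-1 + (24 + 24)/2 - (24 + 24)**2/4 - 1/4*(-2)*(24 + 24))*765 = (-1 + (1/2)*48 - 1/4*48**2 - 1/4*(-2)*48)*765 = (-1 + 24 - 1/4*2304 + 24)*765 = (-1 + 24 - 576 + 24)*765 = -529*765 = -404685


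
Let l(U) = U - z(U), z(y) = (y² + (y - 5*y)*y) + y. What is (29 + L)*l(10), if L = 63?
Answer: 27600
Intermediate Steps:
z(y) = y - 3*y² (z(y) = (y² + (-4*y)*y) + y = (y² - 4*y²) + y = -3*y² + y = y - 3*y²)
l(U) = U - U*(1 - 3*U)
(29 + L)*l(10) = (29 + 63)*(3*10²) = 92*(3*100) = 92*300 = 27600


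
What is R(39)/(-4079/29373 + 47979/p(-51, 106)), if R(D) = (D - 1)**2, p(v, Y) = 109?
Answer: 1155798177/352210639 ≈ 3.2816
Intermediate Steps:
R(D) = (-1 + D)**2
R(39)/(-4079/29373 + 47979/p(-51, 106)) = (-1 + 39)**2/(-4079/29373 + 47979/109) = 38**2/(-4079*1/29373 + 47979*(1/109)) = 1444/(-4079/29373 + 47979/109) = 1444/(1408842556/3201657) = 1444*(3201657/1408842556) = 1155798177/352210639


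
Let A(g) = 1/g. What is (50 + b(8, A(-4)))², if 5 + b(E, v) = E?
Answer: 2809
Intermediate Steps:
A(g) = 1/g
b(E, v) = -5 + E
(50 + b(8, A(-4)))² = (50 + (-5 + 8))² = (50 + 3)² = 53² = 2809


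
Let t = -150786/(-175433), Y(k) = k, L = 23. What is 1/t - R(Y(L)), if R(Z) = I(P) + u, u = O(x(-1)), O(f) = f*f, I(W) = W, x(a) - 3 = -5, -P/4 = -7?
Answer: -4649719/150786 ≈ -30.837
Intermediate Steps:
P = 28 (P = -4*(-7) = 28)
x(a) = -2 (x(a) = 3 - 5 = -2)
t = 150786/175433 (t = -150786*(-1/175433) = 150786/175433 ≈ 0.85951)
O(f) = f**2
u = 4 (u = (-2)**2 = 4)
R(Z) = 32 (R(Z) = 28 + 4 = 32)
1/t - R(Y(L)) = 1/(150786/175433) - 1*32 = 175433/150786 - 32 = -4649719/150786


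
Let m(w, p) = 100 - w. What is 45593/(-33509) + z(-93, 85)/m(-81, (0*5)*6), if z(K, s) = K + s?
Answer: -8520405/6065129 ≈ -1.4048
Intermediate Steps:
45593/(-33509) + z(-93, 85)/m(-81, (0*5)*6) = 45593/(-33509) + (-93 + 85)/(100 - 1*(-81)) = 45593*(-1/33509) - 8/(100 + 81) = -45593/33509 - 8/181 = -8520405/6065129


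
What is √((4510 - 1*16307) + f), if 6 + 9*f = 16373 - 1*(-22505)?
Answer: I*√67301/3 ≈ 86.475*I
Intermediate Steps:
f = 38872/9 (f = -⅔ + (16373 - 1*(-22505))/9 = -⅔ + (16373 + 22505)/9 = -⅔ + (⅑)*38878 = -⅔ + 38878/9 = 38872/9 ≈ 4319.1)
√((4510 - 1*16307) + f) = √((4510 - 1*16307) + 38872/9) = √((4510 - 16307) + 38872/9) = √(-11797 + 38872/9) = √(-67301/9) = I*√67301/3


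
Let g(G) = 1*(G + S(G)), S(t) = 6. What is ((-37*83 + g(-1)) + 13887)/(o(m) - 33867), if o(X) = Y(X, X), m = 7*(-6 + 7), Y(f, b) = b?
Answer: -10821/33860 ≈ -0.31958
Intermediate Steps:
m = 7 (m = 7*1 = 7)
g(G) = 6 + G (g(G) = 1*(G + 6) = 1*(6 + G) = 6 + G)
o(X) = X
((-37*83 + g(-1)) + 13887)/(o(m) - 33867) = ((-37*83 + (6 - 1)) + 13887)/(7 - 33867) = ((-3071 + 5) + 13887)/(-33860) = (-3066 + 13887)*(-1/33860) = 10821*(-1/33860) = -10821/33860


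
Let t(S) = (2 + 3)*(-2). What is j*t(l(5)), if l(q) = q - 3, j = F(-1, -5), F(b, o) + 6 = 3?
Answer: 30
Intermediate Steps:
F(b, o) = -3 (F(b, o) = -6 + 3 = -3)
j = -3
l(q) = -3 + q
t(S) = -10 (t(S) = 5*(-2) = -10)
j*t(l(5)) = -3*(-10) = 30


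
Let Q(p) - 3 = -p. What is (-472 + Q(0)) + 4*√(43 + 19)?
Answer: -469 + 4*√62 ≈ -437.50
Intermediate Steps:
Q(p) = 3 - p
(-472 + Q(0)) + 4*√(43 + 19) = (-472 + (3 - 1*0)) + 4*√(43 + 19) = (-472 + (3 + 0)) + 4*√62 = (-472 + 3) + 4*√62 = -469 + 4*√62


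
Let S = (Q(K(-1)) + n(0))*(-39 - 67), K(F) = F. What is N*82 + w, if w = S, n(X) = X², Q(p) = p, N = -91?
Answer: -7356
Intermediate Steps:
S = 106 (S = (-1 + 0²)*(-39 - 67) = (-1 + 0)*(-106) = -1*(-106) = 106)
w = 106
N*82 + w = -91*82 + 106 = -7462 + 106 = -7356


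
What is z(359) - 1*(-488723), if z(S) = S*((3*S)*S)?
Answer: 139293560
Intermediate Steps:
z(S) = 3*S³ (z(S) = S*(3*S²) = 3*S³)
z(359) - 1*(-488723) = 3*359³ - 1*(-488723) = 3*46268279 + 488723 = 138804837 + 488723 = 139293560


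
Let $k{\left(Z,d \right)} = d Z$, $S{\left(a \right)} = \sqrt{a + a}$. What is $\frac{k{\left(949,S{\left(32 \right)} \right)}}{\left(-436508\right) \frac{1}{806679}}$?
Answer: $- \frac{1531076742}{109127} \approx -14030.0$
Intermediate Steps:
$S{\left(a \right)} = \sqrt{2} \sqrt{a}$ ($S{\left(a \right)} = \sqrt{2 a} = \sqrt{2} \sqrt{a}$)
$k{\left(Z,d \right)} = Z d$
$\frac{k{\left(949,S{\left(32 \right)} \right)}}{\left(-436508\right) \frac{1}{806679}} = \frac{949 \sqrt{2} \sqrt{32}}{\left(-436508\right) \frac{1}{806679}} = \frac{949 \sqrt{2} \cdot 4 \sqrt{2}}{\left(-436508\right) \frac{1}{806679}} = \frac{949 \cdot 8}{- \frac{436508}{806679}} = 7592 \left(- \frac{806679}{436508}\right) = - \frac{1531076742}{109127}$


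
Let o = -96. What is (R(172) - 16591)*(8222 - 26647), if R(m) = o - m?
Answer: 310627075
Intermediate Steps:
R(m) = -96 - m
(R(172) - 16591)*(8222 - 26647) = ((-96 - 1*172) - 16591)*(8222 - 26647) = ((-96 - 172) - 16591)*(-18425) = (-268 - 16591)*(-18425) = -16859*(-18425) = 310627075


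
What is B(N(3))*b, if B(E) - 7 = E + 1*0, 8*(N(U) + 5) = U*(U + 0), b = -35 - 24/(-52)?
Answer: -11225/104 ≈ -107.93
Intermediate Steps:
b = -449/13 (b = -35 - 24*(-1)/52 = -35 - 1*(-6/13) = -35 + 6/13 = -449/13 ≈ -34.538)
N(U) = -5 + U²/8 (N(U) = -5 + (U*(U + 0))/8 = -5 + (U*U)/8 = -5 + U²/8)
B(E) = 7 + E (B(E) = 7 + (E + 1*0) = 7 + (E + 0) = 7 + E)
B(N(3))*b = (7 + (-5 + (⅛)*3²))*(-449/13) = (7 + (-5 + (⅛)*9))*(-449/13) = (7 + (-5 + 9/8))*(-449/13) = (7 - 31/8)*(-449/13) = (25/8)*(-449/13) = -11225/104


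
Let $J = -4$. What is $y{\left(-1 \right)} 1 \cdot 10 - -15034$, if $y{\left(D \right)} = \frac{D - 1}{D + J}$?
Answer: $15038$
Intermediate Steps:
$y{\left(D \right)} = \frac{-1 + D}{-4 + D}$ ($y{\left(D \right)} = \frac{D - 1}{D - 4} = \frac{-1 + D}{-4 + D}$)
$y{\left(-1 \right)} 1 \cdot 10 - -15034 = \frac{-1 - 1}{-4 - 1} \cdot 1 \cdot 10 - -15034 = \frac{1}{-5} \left(-2\right) 1 \cdot 10 + 15034 = \left(- \frac{1}{5}\right) \left(-2\right) 1 \cdot 10 + 15034 = \frac{2}{5} \cdot 1 \cdot 10 + 15034 = \frac{2}{5} \cdot 10 + 15034 = 4 + 15034 = 15038$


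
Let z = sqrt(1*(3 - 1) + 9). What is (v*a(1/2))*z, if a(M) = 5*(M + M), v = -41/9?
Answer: -205*sqrt(11)/9 ≈ -75.545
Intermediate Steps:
v = -41/9 (v = -41*1/9 = -41/9 ≈ -4.5556)
z = sqrt(11) (z = sqrt(1*2 + 9) = sqrt(2 + 9) = sqrt(11) ≈ 3.3166)
a(M) = 10*M (a(M) = 5*(2*M) = 10*M)
(v*a(1/2))*z = (-410/(9*2))*sqrt(11) = (-41/9*5)*sqrt(11) = -205*sqrt(11)/9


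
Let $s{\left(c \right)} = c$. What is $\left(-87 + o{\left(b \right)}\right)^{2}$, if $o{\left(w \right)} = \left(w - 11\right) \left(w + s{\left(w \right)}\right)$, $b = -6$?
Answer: $13689$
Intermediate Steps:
$o{\left(w \right)} = 2 w \left(-11 + w\right)$ ($o{\left(w \right)} = \left(w - 11\right) \left(w + w\right) = \left(-11 + w\right) 2 w = 2 w \left(-11 + w\right)$)
$\left(-87 + o{\left(b \right)}\right)^{2} = \left(-87 + 2 \left(-6\right) \left(-11 - 6\right)\right)^{2} = \left(-87 + 2 \left(-6\right) \left(-17\right)\right)^{2} = \left(-87 + 204\right)^{2} = 117^{2} = 13689$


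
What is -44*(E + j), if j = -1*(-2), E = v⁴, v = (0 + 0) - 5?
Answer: -27588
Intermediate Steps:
v = -5 (v = 0 - 5 = -5)
E = 625 (E = (-5)⁴ = 625)
j = 2
-44*(E + j) = -44*(625 + 2) = -44*627 = -27588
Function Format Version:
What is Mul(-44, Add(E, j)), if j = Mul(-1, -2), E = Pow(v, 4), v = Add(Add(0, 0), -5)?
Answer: -27588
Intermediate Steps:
v = -5 (v = Add(0, -5) = -5)
E = 625 (E = Pow(-5, 4) = 625)
j = 2
Mul(-44, Add(E, j)) = Mul(-44, Add(625, 2)) = Mul(-44, 627) = -27588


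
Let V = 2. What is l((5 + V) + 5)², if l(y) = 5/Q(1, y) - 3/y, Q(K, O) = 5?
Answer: 9/16 ≈ 0.56250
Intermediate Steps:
l(y) = 1 - 3/y (l(y) = 5/5 - 3/y = 5*(⅕) - 3/y = 1 - 3/y)
l((5 + V) + 5)² = ((-3 + ((5 + 2) + 5))/((5 + 2) + 5))² = ((-3 + (7 + 5))/(7 + 5))² = ((-3 + 12)/12)² = ((1/12)*9)² = (¾)² = 9/16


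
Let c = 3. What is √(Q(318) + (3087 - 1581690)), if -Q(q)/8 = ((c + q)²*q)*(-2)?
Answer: √522694005 ≈ 22863.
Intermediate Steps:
Q(q) = 16*q*(3 + q)² (Q(q) = -8*(3 + q)²*q*(-2) = -8*q*(3 + q)²*(-2) = -(-16)*q*(3 + q)² = 16*q*(3 + q)²)
√(Q(318) + (3087 - 1581690)) = √(16*318*(3 + 318)² + (3087 - 1581690)) = √(16*318*321² - 1578603) = √(16*318*103041 - 1578603) = √(524272608 - 1578603) = √522694005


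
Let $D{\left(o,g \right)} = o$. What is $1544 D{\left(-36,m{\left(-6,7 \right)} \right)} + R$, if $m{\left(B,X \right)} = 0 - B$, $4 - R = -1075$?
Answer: $-54505$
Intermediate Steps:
$R = 1079$ ($R = 4 - -1075 = 4 + 1075 = 1079$)
$m{\left(B,X \right)} = - B$
$1544 D{\left(-36,m{\left(-6,7 \right)} \right)} + R = 1544 \left(-36\right) + 1079 = -55584 + 1079 = -54505$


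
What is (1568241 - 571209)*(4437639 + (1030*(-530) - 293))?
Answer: 3879896188272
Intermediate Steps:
(1568241 - 571209)*(4437639 + (1030*(-530) - 293)) = 997032*(4437639 + (-545900 - 293)) = 997032*(4437639 - 546193) = 997032*3891446 = 3879896188272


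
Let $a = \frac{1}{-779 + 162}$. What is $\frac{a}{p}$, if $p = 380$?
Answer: $- \frac{1}{234460} \approx -4.2651 \cdot 10^{-6}$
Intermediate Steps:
$a = - \frac{1}{617}$ ($a = \frac{1}{-617} = - \frac{1}{617} \approx -0.0016207$)
$\frac{a}{p} = - \frac{1}{617 \cdot 380} = \left(- \frac{1}{617}\right) \frac{1}{380} = - \frac{1}{234460}$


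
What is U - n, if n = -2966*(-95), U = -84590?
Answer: -366360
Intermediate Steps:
n = 281770
U - n = -84590 - 1*281770 = -84590 - 281770 = -366360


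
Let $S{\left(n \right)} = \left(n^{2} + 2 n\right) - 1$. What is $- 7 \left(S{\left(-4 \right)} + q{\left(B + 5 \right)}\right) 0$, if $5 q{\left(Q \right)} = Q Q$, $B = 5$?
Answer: $0$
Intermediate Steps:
$S{\left(n \right)} = -1 + n^{2} + 2 n$
$q{\left(Q \right)} = \frac{Q^{2}}{5}$ ($q{\left(Q \right)} = \frac{Q Q}{5} = \frac{Q^{2}}{5}$)
$- 7 \left(S{\left(-4 \right)} + q{\left(B + 5 \right)}\right) 0 = - 7 \left(\left(-1 + \left(-4\right)^{2} + 2 \left(-4\right)\right) + \frac{\left(5 + 5\right)^{2}}{5}\right) 0 = - 7 \left(\left(-1 + 16 - 8\right) + \frac{10^{2}}{5}\right) 0 = - 7 \left(7 + \frac{1}{5} \cdot 100\right) 0 = - 7 \left(7 + 20\right) 0 = \left(-7\right) 27 \cdot 0 = \left(-189\right) 0 = 0$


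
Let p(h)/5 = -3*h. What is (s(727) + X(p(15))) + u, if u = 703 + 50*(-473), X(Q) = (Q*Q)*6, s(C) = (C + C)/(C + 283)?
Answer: 141806242/505 ≈ 2.8080e+5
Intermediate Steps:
p(h) = -15*h (p(h) = 5*(-3*h) = -15*h)
s(C) = 2*C/(283 + C) (s(C) = (2*C)/(283 + C) = 2*C/(283 + C))
X(Q) = 6*Q**2 (X(Q) = Q**2*6 = 6*Q**2)
u = -22947 (u = 703 - 23650 = -22947)
(s(727) + X(p(15))) + u = (2*727/(283 + 727) + 6*(-15*15)**2) - 22947 = (2*727/1010 + 6*(-225)**2) - 22947 = (2*727*(1/1010) + 6*50625) - 22947 = (727/505 + 303750) - 22947 = 153394477/505 - 22947 = 141806242/505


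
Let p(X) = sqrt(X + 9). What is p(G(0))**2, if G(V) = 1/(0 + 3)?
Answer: 28/3 ≈ 9.3333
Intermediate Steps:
G(V) = 1/3
p(X) = sqrt(9 + X)
p(G(0))**2 = (sqrt(9 + 1/3))**2 = (sqrt(28/3))**2 = (2*sqrt(21)/3)**2 = 28/3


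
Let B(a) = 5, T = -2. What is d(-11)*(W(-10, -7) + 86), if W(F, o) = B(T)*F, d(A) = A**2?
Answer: 4356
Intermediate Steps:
W(F, o) = 5*F
d(-11)*(W(-10, -7) + 86) = (-11)**2*(5*(-10) + 86) = 121*(-50 + 86) = 121*36 = 4356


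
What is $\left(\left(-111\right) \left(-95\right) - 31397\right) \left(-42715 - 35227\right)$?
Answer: $1625246584$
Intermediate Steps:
$\left(\left(-111\right) \left(-95\right) - 31397\right) \left(-42715 - 35227\right) = \left(10545 - 31397\right) \left(-77942\right) = \left(-20852\right) \left(-77942\right) = 1625246584$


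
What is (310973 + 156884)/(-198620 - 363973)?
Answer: -467857/562593 ≈ -0.83161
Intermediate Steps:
(310973 + 156884)/(-198620 - 363973) = 467857/(-562593) = 467857*(-1/562593) = -467857/562593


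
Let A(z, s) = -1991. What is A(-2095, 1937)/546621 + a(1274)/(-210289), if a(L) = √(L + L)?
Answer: -1991/546621 - 14*√13/210289 ≈ -0.0038824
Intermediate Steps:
a(L) = √2*√L (a(L) = √(2*L) = √2*√L)
A(-2095, 1937)/546621 + a(1274)/(-210289) = -1991/546621 + (√2*√1274)/(-210289) = -1991*1/546621 + (√2*(7*√26))*(-1/210289) = -1991/546621 + (14*√13)*(-1/210289) = -1991/546621 - 14*√13/210289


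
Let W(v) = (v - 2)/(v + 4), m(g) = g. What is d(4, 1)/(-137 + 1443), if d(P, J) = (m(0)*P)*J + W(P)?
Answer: 1/5224 ≈ 0.00019142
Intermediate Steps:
W(v) = (-2 + v)/(4 + v)
d(P, J) = (-2 + P)/(4 + P) (d(P, J) = (0*P)*J + (-2 + P)/(4 + P) = 0*J + (-2 + P)/(4 + P) = 0 + (-2 + P)/(4 + P) = (-2 + P)/(4 + P))
d(4, 1)/(-137 + 1443) = ((-2 + 4)/(4 + 4))/(-137 + 1443) = (2/8)/1306 = ((⅛)*2)/1306 = (1/1306)*(¼) = 1/5224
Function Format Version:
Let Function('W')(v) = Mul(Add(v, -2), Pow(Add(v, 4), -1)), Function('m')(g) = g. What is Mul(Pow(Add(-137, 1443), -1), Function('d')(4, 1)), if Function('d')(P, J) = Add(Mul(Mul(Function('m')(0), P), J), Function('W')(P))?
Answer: Rational(1, 5224) ≈ 0.00019142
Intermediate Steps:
Function('W')(v) = Mul(Pow(Add(4, v), -1), Add(-2, v)) (Function('W')(v) = Mul(Add(-2, v), Pow(Add(4, v), -1)) = Mul(Pow(Add(4, v), -1), Add(-2, v)))
Function('d')(P, J) = Mul(Pow(Add(4, P), -1), Add(-2, P)) (Function('d')(P, J) = Add(Mul(Mul(0, P), J), Mul(Pow(Add(4, P), -1), Add(-2, P))) = Add(Mul(0, J), Mul(Pow(Add(4, P), -1), Add(-2, P))) = Add(0, Mul(Pow(Add(4, P), -1), Add(-2, P))) = Mul(Pow(Add(4, P), -1), Add(-2, P)))
Mul(Pow(Add(-137, 1443), -1), Function('d')(4, 1)) = Mul(Pow(Add(-137, 1443), -1), Mul(Pow(Add(4, 4), -1), Add(-2, 4))) = Mul(Pow(1306, -1), Mul(Pow(8, -1), 2)) = Mul(Rational(1, 1306), Mul(Rational(1, 8), 2)) = Mul(Rational(1, 1306), Rational(1, 4)) = Rational(1, 5224)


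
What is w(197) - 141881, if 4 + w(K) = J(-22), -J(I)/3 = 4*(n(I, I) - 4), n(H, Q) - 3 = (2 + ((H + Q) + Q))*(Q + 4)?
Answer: -155697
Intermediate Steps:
n(H, Q) = 3 + (4 + Q)*(2 + H + 2*Q) (n(H, Q) = 3 + (2 + ((H + Q) + Q))*(Q + 4) = 3 + (2 + (H + 2*Q))*(4 + Q) = 3 + (2 + H + 2*Q)*(4 + Q) = 3 + (4 + Q)*(2 + H + 2*Q))
J(I) = -84 - 168*I - 36*I² (J(I) = -12*((11 + 2*I² + 4*I + 10*I + I*I) - 4) = -12*((11 + 2*I² + 4*I + 10*I + I²) - 4) = -12*((11 + 3*I² + 14*I) - 4) = -12*(7 + 3*I² + 14*I) = -3*(28 + 12*I² + 56*I) = -84 - 168*I - 36*I²)
w(K) = -13816 (w(K) = -4 + (-84 - 168*(-22) - 36*(-22)²) = -4 + (-84 + 3696 - 36*484) = -4 + (-84 + 3696 - 17424) = -4 - 13812 = -13816)
w(197) - 141881 = -13816 - 141881 = -155697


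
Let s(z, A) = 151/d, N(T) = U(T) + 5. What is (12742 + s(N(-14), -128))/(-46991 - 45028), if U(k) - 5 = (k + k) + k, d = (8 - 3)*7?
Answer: -148707/1073555 ≈ -0.13852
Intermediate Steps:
d = 35 (d = 5*7 = 35)
U(k) = 5 + 3*k (U(k) = 5 + ((k + k) + k) = 5 + (2*k + k) = 5 + 3*k)
N(T) = 10 + 3*T (N(T) = (5 + 3*T) + 5 = 10 + 3*T)
s(z, A) = 151/35
(12742 + s(N(-14), -128))/(-46991 - 45028) = (12742 + 151/35)/(-46991 - 45028) = (446121/35)/(-92019) = (446121/35)*(-1/92019) = -148707/1073555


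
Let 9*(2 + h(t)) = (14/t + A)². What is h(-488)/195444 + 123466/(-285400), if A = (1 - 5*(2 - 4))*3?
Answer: -1613954554212637/3736013925412800 ≈ -0.43200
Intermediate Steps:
A = 33 (A = (1 - 5*(-2))*3 = (1 + 10)*3 = 11*3 = 33)
h(t) = -2 + (33 + 14/t)²/9 (h(t) = -2 + (14/t + 33)²/9 = -2 + (33 + 14/t)²/9)
h(-488)/195444 + 123466/(-285400) = (119 + (196/9)/(-488)² + (308/3)/(-488))/195444 + 123466/(-285400) = (119 + (196/9)*(1/238144) + (308/3)*(-1/488))*(1/195444) + 123466*(-1/285400) = (119 + 49/535824 - 77/366)*(1/195444) - 61733/142700 = (63650377/535824)*(1/195444) - 61733/142700 = 63650377/104723585856 - 61733/142700 = -1613954554212637/3736013925412800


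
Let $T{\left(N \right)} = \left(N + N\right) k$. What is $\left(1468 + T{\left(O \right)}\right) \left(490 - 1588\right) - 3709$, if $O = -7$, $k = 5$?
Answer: $-1538713$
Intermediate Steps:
$T{\left(N \right)} = 10 N$ ($T{\left(N \right)} = \left(N + N\right) 5 = 2 N 5 = 10 N$)
$\left(1468 + T{\left(O \right)}\right) \left(490 - 1588\right) - 3709 = \left(1468 + 10 \left(-7\right)\right) \left(490 - 1588\right) - 3709 = \left(1468 - 70\right) \left(-1098\right) - 3709 = 1398 \left(-1098\right) - 3709 = -1535004 - 3709 = -1538713$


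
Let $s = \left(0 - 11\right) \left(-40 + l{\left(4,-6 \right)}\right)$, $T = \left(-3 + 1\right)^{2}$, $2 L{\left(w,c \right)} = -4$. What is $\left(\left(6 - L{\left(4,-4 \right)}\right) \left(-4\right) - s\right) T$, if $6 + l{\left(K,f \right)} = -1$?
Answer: $-2196$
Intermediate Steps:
$L{\left(w,c \right)} = -2$ ($L{\left(w,c \right)} = \frac{1}{2} \left(-4\right) = -2$)
$l{\left(K,f \right)} = -7$ ($l{\left(K,f \right)} = -6 - 1 = -7$)
$T = 4$ ($T = \left(-2\right)^{2} = 4$)
$s = 517$ ($s = \left(0 - 11\right) \left(-40 - 7\right) = \left(-11\right) \left(-47\right) = 517$)
$\left(\left(6 - L{\left(4,-4 \right)}\right) \left(-4\right) - s\right) T = \left(\left(6 - -2\right) \left(-4\right) - 517\right) 4 = \left(\left(6 + 2\right) \left(-4\right) - 517\right) 4 = \left(8 \left(-4\right) - 517\right) 4 = \left(-32 - 517\right) 4 = \left(-549\right) 4 = -2196$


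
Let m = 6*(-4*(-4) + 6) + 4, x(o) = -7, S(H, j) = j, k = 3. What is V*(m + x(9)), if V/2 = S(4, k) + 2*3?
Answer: 2322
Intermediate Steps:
m = 136 (m = 6*(16 + 6) + 4 = 6*22 + 4 = 132 + 4 = 136)
V = 18 (V = 2*(3 + 2*3) = 2*(3 + 6) = 2*9 = 18)
V*(m + x(9)) = 18*(136 - 7) = 18*129 = 2322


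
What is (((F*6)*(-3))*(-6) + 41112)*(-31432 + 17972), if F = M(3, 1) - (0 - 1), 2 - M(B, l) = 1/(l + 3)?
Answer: -557365140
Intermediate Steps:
M(B, l) = 2 - 1/(3 + l) (M(B, l) = 2 - 1/(l + 3) = 2 - 1/(3 + l))
F = 11/4 (F = (5 + 2*1)/(3 + 1) - (0 - 1) = (5 + 2)/4 - 1*(-1) = (1/4)*7 + 1 = 7/4 + 1 = 11/4 ≈ 2.7500)
(((F*6)*(-3))*(-6) + 41112)*(-31432 + 17972) = ((((11/4)*6)*(-3))*(-6) + 41112)*(-31432 + 17972) = (((33/2)*(-3))*(-6) + 41112)*(-13460) = (-99/2*(-6) + 41112)*(-13460) = (297 + 41112)*(-13460) = 41409*(-13460) = -557365140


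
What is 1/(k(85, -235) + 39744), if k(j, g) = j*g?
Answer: 1/19769 ≈ 5.0584e-5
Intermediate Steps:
k(j, g) = g*j
1/(k(85, -235) + 39744) = 1/(-235*85 + 39744) = 1/(-19975 + 39744) = 1/19769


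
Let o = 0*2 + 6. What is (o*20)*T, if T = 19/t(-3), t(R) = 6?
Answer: 380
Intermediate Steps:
o = 6 (o = 0 + 6 = 6)
T = 19/6 ≈ 3.1667
(o*20)*T = (6*20)*(19/6) = 120*(19/6) = 380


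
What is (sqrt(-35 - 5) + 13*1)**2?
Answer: 129 + 52*I*sqrt(10) ≈ 129.0 + 164.44*I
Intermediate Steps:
(sqrt(-35 - 5) + 13*1)**2 = (sqrt(-40) + 13)**2 = (2*I*sqrt(10) + 13)**2 = (13 + 2*I*sqrt(10))**2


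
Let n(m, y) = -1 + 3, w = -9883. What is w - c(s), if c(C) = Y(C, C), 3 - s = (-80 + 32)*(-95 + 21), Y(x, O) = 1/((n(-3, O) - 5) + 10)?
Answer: -69182/7 ≈ -9883.1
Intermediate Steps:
n(m, y) = 2
Y(x, O) = ⅐ (Y(x, O) = 1/((2 - 5) + 10) = 1/(-3 + 10) = 1/7 = ⅐)
s = -3549 (s = 3 - (-80 + 32)*(-95 + 21) = 3 - (-48)*(-74) = 3 - 1*3552 = 3 - 3552 = -3549)
c(C) = ⅐
w - c(s) = -9883 - 1*⅐ = -9883 - ⅐ = -69182/7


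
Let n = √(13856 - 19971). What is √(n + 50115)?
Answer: √(50115 + I*√6115) ≈ 223.86 + 0.175*I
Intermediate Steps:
n = I*√6115 (n = √(-6115) = I*√6115 ≈ 78.198*I)
√(n + 50115) = √(I*√6115 + 50115) = √(50115 + I*√6115)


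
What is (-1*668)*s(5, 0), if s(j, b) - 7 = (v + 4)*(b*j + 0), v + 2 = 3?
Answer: -4676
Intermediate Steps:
v = 1 (v = -2 + 3 = 1)
s(j, b) = 7 + 5*b*j (s(j, b) = 7 + (1 + 4)*(b*j + 0) = 7 + 5*(b*j) = 7 + 5*b*j)
(-1*668)*s(5, 0) = (-1*668)*(7 + 5*0*5) = -668*(7 + 0) = -668*7 = -4676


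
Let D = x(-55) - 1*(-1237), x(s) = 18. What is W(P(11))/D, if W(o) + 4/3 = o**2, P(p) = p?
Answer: 359/3765 ≈ 0.095352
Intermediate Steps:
W(o) = -4/3 + o**2
D = 1255 (D = 18 - 1*(-1237) = 18 + 1237 = 1255)
W(P(11))/D = (-4/3 + 11**2)/1255 = (-4/3 + 121)*(1/1255) = (359/3)*(1/1255) = 359/3765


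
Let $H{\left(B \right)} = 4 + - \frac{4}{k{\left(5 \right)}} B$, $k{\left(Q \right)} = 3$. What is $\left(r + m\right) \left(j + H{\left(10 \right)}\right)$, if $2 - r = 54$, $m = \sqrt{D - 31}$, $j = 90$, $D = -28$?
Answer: $- \frac{12584}{3} + \frac{242 i \sqrt{59}}{3} \approx -4194.7 + 619.61 i$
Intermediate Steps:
$m = i \sqrt{59}$ ($m = \sqrt{-28 - 31} = \sqrt{-59} = i \sqrt{59} \approx 7.6811 i$)
$r = -52$ ($r = 2 - 54 = -52$)
$H{\left(B \right)} = 4 - \frac{4 B}{3}$ ($H{\left(B \right)} = 4 + - \frac{4}{3} B = 4 + \left(-4\right) \frac{1}{3} B = 4 - \frac{4 B}{3}$)
$\left(r + m\right) \left(j + H{\left(10 \right)}\right) = \left(-52 + i \sqrt{59}\right) \left(90 + \left(4 - \frac{40}{3}\right)\right) = \left(-52 + i \sqrt{59}\right) \left(90 - \frac{28}{3}\right) = \left(-52 + i \sqrt{59}\right) \frac{242}{3} = - \frac{12584}{3} + \frac{242 i \sqrt{59}}{3}$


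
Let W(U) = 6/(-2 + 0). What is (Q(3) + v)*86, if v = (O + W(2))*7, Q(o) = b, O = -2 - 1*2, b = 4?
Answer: -3870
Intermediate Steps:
W(U) = -3 (W(U) = 6/(-2) = 6*(-½) = -3)
O = -4 (O = -2 - 2 = -4)
Q(o) = 4
v = -49 (v = (-4 - 3)*7 = -7*7 = -49)
(Q(3) + v)*86 = (4 - 49)*86 = -45*86 = -3870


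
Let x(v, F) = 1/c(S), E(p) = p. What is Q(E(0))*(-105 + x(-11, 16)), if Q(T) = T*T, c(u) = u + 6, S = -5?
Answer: 0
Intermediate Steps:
c(u) = 6 + u
Q(T) = T**2
x(v, F) = 1 (x(v, F) = 1/(6 - 5) = 1/1 = 1)
Q(E(0))*(-105 + x(-11, 16)) = 0**2*(-105 + 1) = 0*(-104) = 0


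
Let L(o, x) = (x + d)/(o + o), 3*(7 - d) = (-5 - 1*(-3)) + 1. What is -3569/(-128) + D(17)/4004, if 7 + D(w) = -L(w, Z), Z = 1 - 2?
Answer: 182189291/6534528 ≈ 27.881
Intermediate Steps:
d = 22/3 (d = 7 - ((-5 - 1*(-3)) + 1)/3 = 7 - ((-5 + 3) + 1)/3 = 7 - (-2 + 1)/3 = 7 - 1/3*(-1) = 7 + 1/3 = 22/3 ≈ 7.3333)
Z = -1
L(o, x) = (22/3 + x)/(2*o) (L(o, x) = (x + 22/3)/(o + o) = (22/3 + x)/((2*o)) = (22/3 + x)*(1/(2*o)) = (22/3 + x)/(2*o))
D(w) = -7 - 19/(6*w) (D(w) = -7 - (22 + 3*(-1))/(6*w) = -7 - (22 - 3)/(6*w) = -7 - 19/(6*w))
-3569/(-128) + D(17)/4004 = -3569/(-128) + (-7 - 19/6/17)/4004 = -3569*(-1/128) + (-7 - 19/6*1/17)*(1/4004) = 3569/128 + (-7 - 19/102)*(1/4004) = 3569/128 - 733/102*1/4004 = 3569/128 - 733/408408 = 182189291/6534528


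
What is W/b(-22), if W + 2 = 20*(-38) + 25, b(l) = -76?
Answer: 737/76 ≈ 9.6974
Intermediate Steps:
W = -737 (W = -2 + (20*(-38) + 25) = -2 + (-760 + 25) = -2 - 735 = -737)
W/b(-22) = -737/(-76) = -737*(-1/76) = 737/76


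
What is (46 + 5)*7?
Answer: 357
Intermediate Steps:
(46 + 5)*7 = 51*7 = 357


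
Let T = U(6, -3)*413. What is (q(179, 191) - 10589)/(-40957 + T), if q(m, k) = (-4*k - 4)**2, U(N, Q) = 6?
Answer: -579235/38479 ≈ -15.053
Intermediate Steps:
q(m, k) = (-4 - 4*k)**2
T = 2478 (T = 6*413 = 2478)
(q(179, 191) - 10589)/(-40957 + T) = (16*(1 + 191)**2 - 10589)/(-40957 + 2478) = (16*192**2 - 10589)/(-38479) = (16*36864 - 10589)*(-1/38479) = (589824 - 10589)*(-1/38479) = 579235*(-1/38479) = -579235/38479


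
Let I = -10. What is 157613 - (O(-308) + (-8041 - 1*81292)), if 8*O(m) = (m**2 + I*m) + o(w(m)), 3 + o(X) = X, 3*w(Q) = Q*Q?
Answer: 5538017/24 ≈ 2.3075e+5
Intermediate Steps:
w(Q) = Q**2/3 (w(Q) = (Q*Q)/3 = Q**2/3)
o(X) = -3 + X
O(m) = -3/8 - 5*m/4 + m**2/6 (O(m) = ((m**2 - 10*m) + (-3 + m**2/3))/8 = (-3 - 10*m + 4*m**2/3)/8 = -3/8 - 5*m/4 + m**2/6)
157613 - (O(-308) + (-8041 - 1*81292)) = 157613 - ((-3/8 - 5/4*(-308) + (1/6)*(-308)**2) + (-8041 - 1*81292)) = 157613 - ((-3/8 + 385 + (1/6)*94864) + (-8041 - 81292)) = 157613 - ((-3/8 + 385 + 47432/3) - 89333) = 157613 - (388687/24 - 89333) = 157613 - 1*(-1755305/24) = 157613 + 1755305/24 = 5538017/24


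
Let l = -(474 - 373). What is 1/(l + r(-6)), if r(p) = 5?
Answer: -1/96 ≈ -0.010417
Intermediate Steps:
l = -101 (l = -1*101 = -101)
1/(l + r(-6)) = 1/(-101 + 5) = 1/(-96) = -1/96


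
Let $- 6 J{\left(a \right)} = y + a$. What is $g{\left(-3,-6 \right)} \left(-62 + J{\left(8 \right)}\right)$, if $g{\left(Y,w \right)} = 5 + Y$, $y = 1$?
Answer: $-127$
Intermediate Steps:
$J{\left(a \right)} = - \frac{1}{6} - \frac{a}{6}$ ($J{\left(a \right)} = - \frac{1 + a}{6} = - \frac{1}{6} - \frac{a}{6}$)
$g{\left(-3,-6 \right)} \left(-62 + J{\left(8 \right)}\right) = \left(5 - 3\right) \left(-62 - \frac{3}{2}\right) = 2 \left(-62 - \frac{3}{2}\right) = 2 \left(- \frac{127}{2}\right) = -127$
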